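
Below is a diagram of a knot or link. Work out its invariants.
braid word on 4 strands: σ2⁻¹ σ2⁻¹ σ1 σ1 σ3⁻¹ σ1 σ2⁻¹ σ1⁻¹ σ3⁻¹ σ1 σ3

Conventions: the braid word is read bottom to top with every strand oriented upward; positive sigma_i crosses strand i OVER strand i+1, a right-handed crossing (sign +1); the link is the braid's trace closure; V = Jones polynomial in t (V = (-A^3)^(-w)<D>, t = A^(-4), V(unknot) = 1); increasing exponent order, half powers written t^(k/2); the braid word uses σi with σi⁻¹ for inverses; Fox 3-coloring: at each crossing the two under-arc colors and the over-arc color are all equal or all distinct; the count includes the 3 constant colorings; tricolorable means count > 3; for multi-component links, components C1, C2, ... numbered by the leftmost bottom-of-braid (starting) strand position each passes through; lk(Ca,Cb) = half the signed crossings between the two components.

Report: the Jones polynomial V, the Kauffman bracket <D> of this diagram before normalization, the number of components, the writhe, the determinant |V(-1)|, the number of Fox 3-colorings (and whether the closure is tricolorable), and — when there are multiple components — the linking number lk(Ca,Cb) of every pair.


Jones polynomial: V(t) = -t^-3 + t^-2 - t^-1 + 3 - t + t^2 - t^3
<D> = A^-15 - A^-11 + A^-7 - 3A^-3 + A - A^5 + A^9; writhe -1
components 1, writhe -1 (11 crossings)
3-colorings: 27 of 3^11, det 9 — tricolorable
note: w = -1 shifts under R1 moves; the (-A^3)^(1) factor cancels that in V


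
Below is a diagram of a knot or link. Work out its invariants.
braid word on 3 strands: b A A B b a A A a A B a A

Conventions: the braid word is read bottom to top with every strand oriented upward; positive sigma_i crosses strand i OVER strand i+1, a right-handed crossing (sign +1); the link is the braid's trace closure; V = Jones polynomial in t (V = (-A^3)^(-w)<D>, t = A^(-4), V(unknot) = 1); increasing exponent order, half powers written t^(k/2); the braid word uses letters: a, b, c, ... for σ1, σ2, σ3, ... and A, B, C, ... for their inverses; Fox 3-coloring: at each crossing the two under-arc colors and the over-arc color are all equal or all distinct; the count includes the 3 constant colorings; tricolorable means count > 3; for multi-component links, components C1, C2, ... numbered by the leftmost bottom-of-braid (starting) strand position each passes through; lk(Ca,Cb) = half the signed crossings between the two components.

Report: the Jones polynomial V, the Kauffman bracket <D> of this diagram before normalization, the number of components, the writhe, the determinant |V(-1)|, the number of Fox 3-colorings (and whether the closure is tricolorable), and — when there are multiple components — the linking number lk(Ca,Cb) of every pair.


Jones polynomial: V(t) = t^(-9/2) - t^(-5/2) - t^(-3/2) - t^(-1/2)
<D> = A^-7 + A^-3 + A - A^9; writhe -3
components 2, writhe -3 (13 crossings)
linking number lk(C1,C2) = 0
3-colorings: 27 of 3^13, det 0 — tricolorable
note: the span of V is 4, within the link bound 13 + 2 - 1


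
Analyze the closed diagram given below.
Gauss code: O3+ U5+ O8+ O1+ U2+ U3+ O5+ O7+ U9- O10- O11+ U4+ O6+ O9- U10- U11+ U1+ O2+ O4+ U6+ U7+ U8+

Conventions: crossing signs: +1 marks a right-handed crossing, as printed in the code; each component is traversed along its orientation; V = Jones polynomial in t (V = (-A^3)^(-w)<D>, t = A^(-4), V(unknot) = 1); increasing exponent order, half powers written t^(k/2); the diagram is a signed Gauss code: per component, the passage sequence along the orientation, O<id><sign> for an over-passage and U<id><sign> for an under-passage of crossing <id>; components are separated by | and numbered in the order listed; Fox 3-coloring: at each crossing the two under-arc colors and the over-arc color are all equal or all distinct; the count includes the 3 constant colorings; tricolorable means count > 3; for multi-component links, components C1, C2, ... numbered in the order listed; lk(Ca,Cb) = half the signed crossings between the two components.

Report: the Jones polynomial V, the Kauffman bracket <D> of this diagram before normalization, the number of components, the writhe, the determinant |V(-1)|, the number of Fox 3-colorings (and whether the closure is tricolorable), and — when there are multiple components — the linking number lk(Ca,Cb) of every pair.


V = t^2 - t^3 + 3t^4 - 3t^5 + 3t^6 - 3t^7 + 2t^8 - t^9
<D> = A^-15 - 2A^-11 + 3A^-7 - 3A^-3 + 3A - 3A^5 + A^9 - A^13 (w = +7)
1 component over 11 crossings, w = +7
3 Fox colorings among 3^11, |V(-1)| = 17: not tricolorable
why: w = +7 (over 11 crossings) is diagram-only; (-A^3)^(-7) removes it from V


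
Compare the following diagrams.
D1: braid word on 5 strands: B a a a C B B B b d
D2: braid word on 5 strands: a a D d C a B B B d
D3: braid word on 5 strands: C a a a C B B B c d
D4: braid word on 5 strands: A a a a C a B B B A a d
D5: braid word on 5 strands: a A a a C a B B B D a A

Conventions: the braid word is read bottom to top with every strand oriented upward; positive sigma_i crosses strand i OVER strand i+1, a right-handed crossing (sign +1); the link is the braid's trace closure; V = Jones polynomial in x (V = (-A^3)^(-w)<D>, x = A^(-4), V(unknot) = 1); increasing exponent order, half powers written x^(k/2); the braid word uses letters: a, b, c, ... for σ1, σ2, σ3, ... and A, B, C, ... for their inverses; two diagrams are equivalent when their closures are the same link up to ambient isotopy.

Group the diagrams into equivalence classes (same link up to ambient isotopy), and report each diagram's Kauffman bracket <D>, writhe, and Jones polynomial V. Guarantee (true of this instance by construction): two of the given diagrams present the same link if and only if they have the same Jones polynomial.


equivalence classes: {D1, D2, D3, D4, D5}
D1 (bracket -A^-12 + A^-8 - A^-4 + 3 - A^4 + A^8 - A^12; 10 crossings at w = 0): V = -x^-3 + x^-2 - x^-1 + 3 - x + x^2 - x^3
V(D2) = -x^-3 + x^-2 - x^-1 + 3 - x + x^2 - x^3  [10 crossings, <D> = -A^-12 + A^-8 - A^-4 + 3 - A^4 + A^8 - A^12, w = 0]
V(D3) = -x^-3 + x^-2 - x^-1 + 3 - x + x^2 - x^3  [10 crossings, <D> = -A^-12 + A^-8 - A^-4 + 3 - A^4 + A^8 - A^12, w = 0]
V(D4) = -x^-3 + x^-2 - x^-1 + 3 - x + x^2 - x^3  (w 0, c 12, <D> = -A^-12 + A^-8 - A^-4 + 3 - A^4 + A^8 - A^12)
D5 (bracket -A^-18 + A^-14 - A^-10 + 3A^-6 - A^-2 + A^2 - A^6; 12 crossings at w = -2): V = -x^-3 + x^-2 - x^-1 + 3 - x + x^2 - x^3
key observation: all 5 diagrams share one V(x), hence one class


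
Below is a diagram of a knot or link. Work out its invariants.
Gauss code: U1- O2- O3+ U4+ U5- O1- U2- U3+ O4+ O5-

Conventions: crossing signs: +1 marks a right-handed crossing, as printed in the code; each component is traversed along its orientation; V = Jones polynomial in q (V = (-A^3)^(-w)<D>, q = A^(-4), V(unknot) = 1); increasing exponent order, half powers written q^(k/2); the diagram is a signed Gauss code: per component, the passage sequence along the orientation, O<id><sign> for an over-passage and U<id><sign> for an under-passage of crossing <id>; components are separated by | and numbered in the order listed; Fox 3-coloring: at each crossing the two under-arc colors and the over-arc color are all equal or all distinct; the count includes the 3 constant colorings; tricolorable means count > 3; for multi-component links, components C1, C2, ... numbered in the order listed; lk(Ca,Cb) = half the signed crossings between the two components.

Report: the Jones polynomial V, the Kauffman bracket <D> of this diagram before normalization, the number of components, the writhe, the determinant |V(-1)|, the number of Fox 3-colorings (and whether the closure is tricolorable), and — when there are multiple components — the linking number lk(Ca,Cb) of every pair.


V = 1
<D> = -A^-3 (w = -1)
1 component over 5 crossings, w = -1
3 Fox colorings among 3^5, |V(-1)| = 1: not tricolorable
why: |V(-1)| = 1: so not tricolorable, since 3 does not divide 1


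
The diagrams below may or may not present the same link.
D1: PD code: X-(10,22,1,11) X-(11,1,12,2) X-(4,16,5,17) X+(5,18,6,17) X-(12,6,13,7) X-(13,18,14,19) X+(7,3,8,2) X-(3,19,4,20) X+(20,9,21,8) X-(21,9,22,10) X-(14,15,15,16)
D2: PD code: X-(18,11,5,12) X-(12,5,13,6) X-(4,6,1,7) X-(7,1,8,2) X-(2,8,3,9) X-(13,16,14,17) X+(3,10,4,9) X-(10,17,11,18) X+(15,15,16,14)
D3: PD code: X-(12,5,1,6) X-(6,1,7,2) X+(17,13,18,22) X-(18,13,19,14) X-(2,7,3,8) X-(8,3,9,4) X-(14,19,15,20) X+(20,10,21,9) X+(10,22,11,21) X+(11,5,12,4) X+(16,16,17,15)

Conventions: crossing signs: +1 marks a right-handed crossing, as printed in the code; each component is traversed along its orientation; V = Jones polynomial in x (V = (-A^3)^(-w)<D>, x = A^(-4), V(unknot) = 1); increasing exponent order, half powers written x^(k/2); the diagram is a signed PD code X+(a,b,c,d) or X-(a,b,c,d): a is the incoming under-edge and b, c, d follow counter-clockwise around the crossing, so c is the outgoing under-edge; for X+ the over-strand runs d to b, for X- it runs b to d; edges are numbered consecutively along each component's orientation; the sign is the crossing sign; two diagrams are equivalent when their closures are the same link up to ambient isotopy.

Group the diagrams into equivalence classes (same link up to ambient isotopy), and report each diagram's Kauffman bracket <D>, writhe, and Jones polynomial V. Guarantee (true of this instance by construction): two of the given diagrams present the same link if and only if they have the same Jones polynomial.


classes: {D1} | {D2} | {D3}
V(D1) = -x^(-9/2) - x^(-5/2) + x^(-3/2) - x^(-1/2)  [11 crossings, <D> = A^-13 - A^-9 + A^-5 + A^3, w = -5]
V(D2) = x^(-13/2) - x^(-11/2) + x^(-9/2) - 2x^(-7/2) - x^(-3/2)  [9 crossings, <D> = A^-9 + 2A^-1 - A^3 + A^7 - A^11, w = -5]
D3 (bracket A^-9 + 2A^-1 - A^3 + A^7 - A^11; 11 crossings at w = -1): V = x^(-7/2) - x^(-5/2) + x^(-3/2) - 2x^(-1/2) - x^(3/2)
note: V(x) takes 3 values over 3 diagrams, fixing the grouping


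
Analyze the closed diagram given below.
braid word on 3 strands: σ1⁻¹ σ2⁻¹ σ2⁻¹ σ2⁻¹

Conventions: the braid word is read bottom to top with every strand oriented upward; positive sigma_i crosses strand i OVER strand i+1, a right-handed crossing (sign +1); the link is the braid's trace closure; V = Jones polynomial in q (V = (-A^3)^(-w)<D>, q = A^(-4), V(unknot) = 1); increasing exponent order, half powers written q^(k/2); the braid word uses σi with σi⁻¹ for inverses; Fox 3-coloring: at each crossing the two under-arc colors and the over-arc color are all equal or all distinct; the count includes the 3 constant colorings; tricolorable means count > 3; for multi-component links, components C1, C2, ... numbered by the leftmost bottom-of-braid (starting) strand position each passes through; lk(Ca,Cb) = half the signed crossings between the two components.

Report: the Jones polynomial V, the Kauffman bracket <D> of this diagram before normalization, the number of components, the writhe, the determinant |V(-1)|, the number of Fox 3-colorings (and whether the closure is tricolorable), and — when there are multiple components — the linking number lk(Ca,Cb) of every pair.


Jones polynomial: V(q) = -q^-4 + q^-3 + q^-1
<D> = A^-8 + 1 - A^4; writhe -4
components 1, writhe -4 (4 crossings)
3-colorings: 9 of 3^4, det 3 — tricolorable
note: |V(-1)| = 3: so tricolorable, since 3 divides 3


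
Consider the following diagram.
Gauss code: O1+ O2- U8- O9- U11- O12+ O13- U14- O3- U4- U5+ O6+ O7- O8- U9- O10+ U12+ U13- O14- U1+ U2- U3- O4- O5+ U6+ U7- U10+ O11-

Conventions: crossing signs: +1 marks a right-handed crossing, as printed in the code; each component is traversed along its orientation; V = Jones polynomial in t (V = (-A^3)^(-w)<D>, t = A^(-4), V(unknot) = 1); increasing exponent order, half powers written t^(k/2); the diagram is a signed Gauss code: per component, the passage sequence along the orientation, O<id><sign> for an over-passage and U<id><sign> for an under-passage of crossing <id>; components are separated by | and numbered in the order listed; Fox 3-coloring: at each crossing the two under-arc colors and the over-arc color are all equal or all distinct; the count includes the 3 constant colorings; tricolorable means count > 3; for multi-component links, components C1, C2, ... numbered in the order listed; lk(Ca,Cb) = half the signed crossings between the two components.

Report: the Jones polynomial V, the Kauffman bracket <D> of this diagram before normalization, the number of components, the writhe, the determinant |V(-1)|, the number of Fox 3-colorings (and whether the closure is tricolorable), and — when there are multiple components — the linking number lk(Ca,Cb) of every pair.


V(t) = -t^-6 + t^-5 - t^-4 + 2t^-3 - t^-2 + t^-1
bracket: A^-8 - A^-4 + 2 - A^4 + A^8 - A^12, w = -4
1 component, writhe -4, over 14 crossings
det 7, colorings 3 of 3^14 — not tricolorable
observation: w = -4 shifts under R1 moves; the (-A^3)^(4) factor cancels that in V


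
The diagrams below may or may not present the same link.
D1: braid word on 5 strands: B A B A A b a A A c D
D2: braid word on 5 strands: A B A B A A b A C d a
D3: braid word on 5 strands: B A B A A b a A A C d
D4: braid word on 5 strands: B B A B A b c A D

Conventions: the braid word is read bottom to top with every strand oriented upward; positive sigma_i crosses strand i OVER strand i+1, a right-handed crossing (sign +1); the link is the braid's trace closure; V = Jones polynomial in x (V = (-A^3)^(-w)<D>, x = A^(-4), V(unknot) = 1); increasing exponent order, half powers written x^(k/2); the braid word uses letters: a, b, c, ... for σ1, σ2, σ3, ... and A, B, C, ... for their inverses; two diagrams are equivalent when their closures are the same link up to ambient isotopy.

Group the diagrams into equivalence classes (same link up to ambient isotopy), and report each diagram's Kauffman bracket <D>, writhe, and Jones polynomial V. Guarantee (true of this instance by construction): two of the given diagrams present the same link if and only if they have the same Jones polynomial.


equivalence classes: {D1, D2, D3, D4}
D1 (bracket A^-9 + 2A^-1 - A^3 + A^7 - A^11; 11 crossings at w = -5): V = x^(-13/2) - x^(-11/2) + x^(-9/2) - 2x^(-7/2) - x^(-3/2)
V(D2) = x^(-13/2) - x^(-11/2) + x^(-9/2) - 2x^(-7/2) - x^(-3/2)  (w -5, c 11, <D> = A^-9 + 2A^-1 - A^3 + A^7 - A^11)
V(D3) = x^(-13/2) - x^(-11/2) + x^(-9/2) - 2x^(-7/2) - x^(-3/2)  [11 crossings, <D> = A^-9 + 2A^-1 - A^3 + A^7 - A^11, w = -5]
V(D4) = x^(-13/2) - x^(-11/2) + x^(-9/2) - 2x^(-7/2) - x^(-3/2)  (w -5, c 9, <D> = A^-9 + 2A^-1 - A^3 + A^7 - A^11)
key observation: one V(x) for all 4 diagrams — one class (guaranteed)


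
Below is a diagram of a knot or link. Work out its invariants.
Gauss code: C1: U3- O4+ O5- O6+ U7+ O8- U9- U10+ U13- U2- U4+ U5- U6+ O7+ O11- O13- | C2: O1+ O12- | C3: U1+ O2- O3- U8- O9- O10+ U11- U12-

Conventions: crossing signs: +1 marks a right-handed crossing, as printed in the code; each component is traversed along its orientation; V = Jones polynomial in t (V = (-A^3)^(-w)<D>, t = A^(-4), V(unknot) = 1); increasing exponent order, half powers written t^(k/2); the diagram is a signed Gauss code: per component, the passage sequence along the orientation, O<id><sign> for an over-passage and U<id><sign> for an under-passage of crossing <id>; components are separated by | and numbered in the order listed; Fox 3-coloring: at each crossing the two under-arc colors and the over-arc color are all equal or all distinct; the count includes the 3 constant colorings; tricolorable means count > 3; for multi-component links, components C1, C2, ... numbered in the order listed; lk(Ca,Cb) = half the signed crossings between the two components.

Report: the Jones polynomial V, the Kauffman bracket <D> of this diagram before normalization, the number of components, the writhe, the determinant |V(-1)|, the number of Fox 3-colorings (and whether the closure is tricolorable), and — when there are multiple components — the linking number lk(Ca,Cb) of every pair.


V = t^-5 + t^-4 + t^-3 + 1
<D> = -A^-9 - A^3 - A^7 - A^11 (w = -3)
3 components over 13 crossings, w = -3
lk(C1,C2): 0
lk(C1,C3) = -2
linking number lk(C2,C3) = 0
9 Fox colorings among 3^14, |V(-1)| = 0: tricolorable
why: the 3 component pairs carry total linking -2


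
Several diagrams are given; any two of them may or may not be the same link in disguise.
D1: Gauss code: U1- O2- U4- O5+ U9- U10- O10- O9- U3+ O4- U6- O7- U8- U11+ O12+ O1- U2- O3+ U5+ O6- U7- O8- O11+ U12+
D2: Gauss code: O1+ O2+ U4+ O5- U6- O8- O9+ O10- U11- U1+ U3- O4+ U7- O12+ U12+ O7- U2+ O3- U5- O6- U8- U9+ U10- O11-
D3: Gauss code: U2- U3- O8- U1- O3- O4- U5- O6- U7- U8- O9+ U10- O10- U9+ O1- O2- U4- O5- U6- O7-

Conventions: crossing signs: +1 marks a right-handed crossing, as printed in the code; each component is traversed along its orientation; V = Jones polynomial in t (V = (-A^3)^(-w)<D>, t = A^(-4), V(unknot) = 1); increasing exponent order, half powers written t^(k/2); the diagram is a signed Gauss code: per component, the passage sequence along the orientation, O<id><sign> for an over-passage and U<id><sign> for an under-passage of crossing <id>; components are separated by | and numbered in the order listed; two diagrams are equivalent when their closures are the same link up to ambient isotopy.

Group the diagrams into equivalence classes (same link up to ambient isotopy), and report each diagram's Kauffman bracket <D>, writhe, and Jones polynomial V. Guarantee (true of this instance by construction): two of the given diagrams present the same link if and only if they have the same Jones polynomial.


grouping into links: {D1, D2} | {D3}
V(D1) = t^-5 - 2t^-4 + 2t^-3 - 2t^-2 + 2t^-1 - 1 + t  (w -4, c 12, <D> = A^-16 - A^-12 + 2A^-8 - 2A^-4 + 2 - 2A^4 + A^8)
V(D2) = t^-5 - 2t^-4 + 2t^-3 - 2t^-2 + 2t^-1 - 1 + t  (w -2, c 12, <D> = A^-10 - A^-6 + 2A^-2 - 2A^2 + 2A^6 - 2A^10 + A^14)
V(D3) = -t^-10 + t^-9 - t^-8 + t^-7 - t^-6 + t^-5 + t^-3  (w -8, c 10, <D> = A^-12 + A^-4 - 1 + A^4 - A^8 + A^12 - A^16)
key observation: V(t) takes 2 values over 3 diagrams, fixing the grouping


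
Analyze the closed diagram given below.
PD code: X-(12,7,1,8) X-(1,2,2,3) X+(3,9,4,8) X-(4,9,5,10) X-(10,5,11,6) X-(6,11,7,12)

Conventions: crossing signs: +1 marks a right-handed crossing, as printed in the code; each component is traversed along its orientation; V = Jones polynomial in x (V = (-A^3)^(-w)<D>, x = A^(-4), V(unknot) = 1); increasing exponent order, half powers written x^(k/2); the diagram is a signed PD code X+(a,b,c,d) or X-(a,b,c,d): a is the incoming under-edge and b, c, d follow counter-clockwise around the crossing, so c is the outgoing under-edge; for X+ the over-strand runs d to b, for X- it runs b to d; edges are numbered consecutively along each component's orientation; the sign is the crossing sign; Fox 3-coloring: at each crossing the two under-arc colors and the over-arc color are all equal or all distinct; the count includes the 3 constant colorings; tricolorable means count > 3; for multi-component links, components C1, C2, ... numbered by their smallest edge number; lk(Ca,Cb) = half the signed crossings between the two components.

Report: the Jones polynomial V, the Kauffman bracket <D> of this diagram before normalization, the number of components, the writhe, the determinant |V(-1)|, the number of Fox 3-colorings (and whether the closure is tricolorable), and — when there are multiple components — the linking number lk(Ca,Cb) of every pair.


V(x) = -x^-4 + x^-3 + x^-1
bracket: A^-8 + 1 - A^4, w = -4
1 component, writhe -4, over 6 crossings
det 3, colorings 9 of 3^6 — tricolorable
observation: the span of V is 3, forcing >= 3 crossings in any diagram


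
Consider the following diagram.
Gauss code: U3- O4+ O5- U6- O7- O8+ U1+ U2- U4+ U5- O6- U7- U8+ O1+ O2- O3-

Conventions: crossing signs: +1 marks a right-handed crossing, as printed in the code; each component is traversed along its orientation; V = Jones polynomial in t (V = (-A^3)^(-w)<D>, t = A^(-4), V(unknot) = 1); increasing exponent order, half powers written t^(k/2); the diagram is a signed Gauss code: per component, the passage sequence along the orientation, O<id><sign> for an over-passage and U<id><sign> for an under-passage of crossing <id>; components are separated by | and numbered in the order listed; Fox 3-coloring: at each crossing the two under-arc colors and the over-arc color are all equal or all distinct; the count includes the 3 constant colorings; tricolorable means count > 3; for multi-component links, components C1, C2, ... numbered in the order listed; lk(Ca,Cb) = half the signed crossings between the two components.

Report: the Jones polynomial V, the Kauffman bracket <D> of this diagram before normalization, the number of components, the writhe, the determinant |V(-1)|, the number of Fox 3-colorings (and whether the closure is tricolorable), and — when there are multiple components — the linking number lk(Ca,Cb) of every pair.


Jones polynomial: V(t) = 1
<D> = A^-6; writhe -2
components 1, writhe -2 (8 crossings)
3-colorings: 3 of 3^8, det 1 — not tricolorable
note: |V(-1)| = 1: so not tricolorable, since 3 does not divide 1


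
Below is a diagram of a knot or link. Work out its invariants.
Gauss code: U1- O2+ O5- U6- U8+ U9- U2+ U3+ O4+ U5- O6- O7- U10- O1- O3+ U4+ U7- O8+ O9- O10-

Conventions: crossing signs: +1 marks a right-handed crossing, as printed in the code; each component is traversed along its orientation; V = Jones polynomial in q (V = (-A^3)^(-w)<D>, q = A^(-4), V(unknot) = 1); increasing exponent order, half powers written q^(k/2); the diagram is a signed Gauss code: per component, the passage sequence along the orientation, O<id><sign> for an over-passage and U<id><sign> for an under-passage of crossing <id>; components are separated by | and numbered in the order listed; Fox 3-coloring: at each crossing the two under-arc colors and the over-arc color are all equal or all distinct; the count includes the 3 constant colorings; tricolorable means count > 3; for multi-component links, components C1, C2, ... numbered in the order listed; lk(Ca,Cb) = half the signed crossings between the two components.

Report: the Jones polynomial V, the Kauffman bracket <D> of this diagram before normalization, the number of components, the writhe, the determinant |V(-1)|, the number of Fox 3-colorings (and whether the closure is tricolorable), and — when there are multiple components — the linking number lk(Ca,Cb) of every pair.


Jones polynomial: V(q) = q^-5 - 2q^-4 + 2q^-3 - 2q^-2 + 2q^-1 - 1 + q
<D> = A^-10 - A^-6 + 2A^-2 - 2A^2 + 2A^6 - 2A^10 + A^14; writhe -2
components 1, writhe -2 (10 crossings)
3-colorings: 3 of 3^10, det 11 — not tricolorable
note: w = -2 shifts under R1 moves; the (-A^3)^(2) factor cancels that in V


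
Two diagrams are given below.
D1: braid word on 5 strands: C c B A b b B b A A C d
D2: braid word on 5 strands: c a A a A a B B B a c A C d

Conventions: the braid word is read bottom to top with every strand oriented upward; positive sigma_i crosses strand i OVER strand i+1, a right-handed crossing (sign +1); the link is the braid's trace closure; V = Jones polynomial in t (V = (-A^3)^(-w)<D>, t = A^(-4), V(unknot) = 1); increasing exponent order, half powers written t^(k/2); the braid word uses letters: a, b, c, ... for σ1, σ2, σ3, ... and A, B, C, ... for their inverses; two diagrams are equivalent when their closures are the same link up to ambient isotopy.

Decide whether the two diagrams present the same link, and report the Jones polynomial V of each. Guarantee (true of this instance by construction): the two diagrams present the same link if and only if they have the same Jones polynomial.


equivalent: no
D1 (bracket A^-6; 12 crossings at w = -2): V = 1
V(D2) = -t^-4 + t^-3 + t^-1  (w 0, c 14, <D> = A^4 + A^12 - A^16)
key observation: 2 classes among 2 diagrams; unequal V(t) rules out equality


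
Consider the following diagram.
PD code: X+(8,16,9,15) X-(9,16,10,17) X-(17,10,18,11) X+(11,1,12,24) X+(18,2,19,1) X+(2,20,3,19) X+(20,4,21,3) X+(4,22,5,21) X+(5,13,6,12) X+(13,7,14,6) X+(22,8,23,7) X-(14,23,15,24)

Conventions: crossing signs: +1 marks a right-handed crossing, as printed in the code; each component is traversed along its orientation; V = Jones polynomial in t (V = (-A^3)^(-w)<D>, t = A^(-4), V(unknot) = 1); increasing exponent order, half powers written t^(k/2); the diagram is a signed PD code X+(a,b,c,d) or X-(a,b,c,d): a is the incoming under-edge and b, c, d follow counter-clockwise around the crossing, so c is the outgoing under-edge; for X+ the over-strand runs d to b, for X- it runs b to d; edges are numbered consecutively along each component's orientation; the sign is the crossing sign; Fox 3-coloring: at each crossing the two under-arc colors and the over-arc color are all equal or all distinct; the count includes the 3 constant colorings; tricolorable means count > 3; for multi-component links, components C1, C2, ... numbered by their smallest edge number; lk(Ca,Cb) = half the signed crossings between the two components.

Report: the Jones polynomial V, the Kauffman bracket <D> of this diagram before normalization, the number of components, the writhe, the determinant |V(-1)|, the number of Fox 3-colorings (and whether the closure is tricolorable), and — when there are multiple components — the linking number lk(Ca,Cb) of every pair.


Jones polynomial: V(t) = t^2 - t^3 + 3t^4 - 3t^5 + 3t^6 - 3t^7 + 2t^8 - t^9
<D> = -A^-18 + 2A^-14 - 3A^-10 + 3A^-6 - 3A^-2 + 3A^2 - A^6 + A^10; writhe +6
components 1, writhe +6 (12 crossings)
3-colorings: 3 of 3^12, det 17 — not tricolorable
note: V spans 7 powers of t: at least 7 crossings in any diagram


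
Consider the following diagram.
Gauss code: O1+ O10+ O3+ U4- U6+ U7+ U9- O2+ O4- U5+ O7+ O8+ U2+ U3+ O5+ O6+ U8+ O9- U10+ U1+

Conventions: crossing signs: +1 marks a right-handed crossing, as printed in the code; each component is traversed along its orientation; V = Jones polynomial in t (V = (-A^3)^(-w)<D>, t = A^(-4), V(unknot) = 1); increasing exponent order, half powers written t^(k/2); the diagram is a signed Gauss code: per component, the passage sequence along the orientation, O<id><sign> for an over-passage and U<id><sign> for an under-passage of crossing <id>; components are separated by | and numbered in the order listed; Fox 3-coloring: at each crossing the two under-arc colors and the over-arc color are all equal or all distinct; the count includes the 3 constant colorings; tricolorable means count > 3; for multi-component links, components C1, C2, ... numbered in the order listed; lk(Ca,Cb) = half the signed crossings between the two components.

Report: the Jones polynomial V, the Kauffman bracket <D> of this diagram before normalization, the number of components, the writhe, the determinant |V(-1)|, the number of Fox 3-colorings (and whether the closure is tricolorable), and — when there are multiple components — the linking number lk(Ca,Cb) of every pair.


Jones polynomial: V(t) = t - t^2 + 2t^3 - t^4 + t^5 - t^6
<D> = -A^-6 + A^-2 - A^2 + 2A^6 - A^10 + A^14; writhe +6
components 1, writhe +6 (10 crossings)
3-colorings: 3 of 3^10, det 7 — not tricolorable
note: |V(-1)| = 7: so not tricolorable, since 3 does not divide 7


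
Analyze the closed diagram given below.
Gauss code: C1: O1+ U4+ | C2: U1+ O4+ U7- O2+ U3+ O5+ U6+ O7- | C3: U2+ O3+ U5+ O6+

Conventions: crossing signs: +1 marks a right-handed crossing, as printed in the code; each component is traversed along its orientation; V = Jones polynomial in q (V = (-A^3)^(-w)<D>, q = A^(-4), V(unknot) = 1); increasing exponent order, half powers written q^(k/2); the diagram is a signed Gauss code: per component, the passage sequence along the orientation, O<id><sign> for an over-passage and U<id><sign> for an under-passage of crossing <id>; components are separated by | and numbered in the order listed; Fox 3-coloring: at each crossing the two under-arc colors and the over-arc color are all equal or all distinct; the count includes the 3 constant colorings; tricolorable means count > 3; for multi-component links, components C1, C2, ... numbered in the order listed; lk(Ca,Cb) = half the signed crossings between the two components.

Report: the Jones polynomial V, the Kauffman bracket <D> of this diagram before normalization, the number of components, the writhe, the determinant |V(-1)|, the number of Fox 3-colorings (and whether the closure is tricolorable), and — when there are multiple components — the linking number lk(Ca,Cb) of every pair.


V = q^2 + 2q^4 - q^5 + 2q^6 - q^7 + q^8
<D> = -A^-17 + A^-13 - 2A^-9 + A^-5 - 2A^-1 - A^7 (w = +5)
3 components over 7 crossings, w = +5
lk(C1,C2): +1
lk(C1,C3) = 0
linking number lk(C2,C3) = +2
3 Fox colorings among 3^7, |V(-1)| = 8: not tricolorable
why: span 6 respects span(V) <= c + mu - 1 = 9 for this 3-component diagram


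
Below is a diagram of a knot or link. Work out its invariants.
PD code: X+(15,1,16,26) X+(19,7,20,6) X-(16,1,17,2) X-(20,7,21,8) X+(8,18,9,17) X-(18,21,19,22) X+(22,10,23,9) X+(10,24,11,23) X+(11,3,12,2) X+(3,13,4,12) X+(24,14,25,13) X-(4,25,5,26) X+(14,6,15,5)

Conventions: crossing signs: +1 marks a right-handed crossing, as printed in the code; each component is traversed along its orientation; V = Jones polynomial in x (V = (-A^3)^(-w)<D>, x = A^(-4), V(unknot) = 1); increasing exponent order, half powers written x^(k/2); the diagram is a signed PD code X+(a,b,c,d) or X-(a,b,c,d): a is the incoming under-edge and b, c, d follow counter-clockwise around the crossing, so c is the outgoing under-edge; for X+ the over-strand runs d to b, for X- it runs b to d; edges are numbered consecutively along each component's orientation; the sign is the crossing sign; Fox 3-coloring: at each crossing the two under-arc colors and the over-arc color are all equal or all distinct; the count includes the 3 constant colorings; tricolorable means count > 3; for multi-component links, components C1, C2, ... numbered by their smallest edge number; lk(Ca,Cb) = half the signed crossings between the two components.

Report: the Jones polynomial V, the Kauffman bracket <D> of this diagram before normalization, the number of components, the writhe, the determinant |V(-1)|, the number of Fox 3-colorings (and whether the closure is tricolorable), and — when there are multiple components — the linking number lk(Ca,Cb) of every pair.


V = x^2 - x^3 + 2x^4 - 2x^5 + 3x^6 - 2x^7 + x^8 - x^9
<D> = A^-21 - A^-17 + 2A^-13 - 3A^-9 + 2A^-5 - 2A^-1 + A^3 - A^7 (w = +5)
1 component over 13 crossings, w = +5
3 Fox colorings among 3^13, |V(-1)| = 13: not tricolorable
why: the span of V is 7, forcing >= 7 crossings in any diagram


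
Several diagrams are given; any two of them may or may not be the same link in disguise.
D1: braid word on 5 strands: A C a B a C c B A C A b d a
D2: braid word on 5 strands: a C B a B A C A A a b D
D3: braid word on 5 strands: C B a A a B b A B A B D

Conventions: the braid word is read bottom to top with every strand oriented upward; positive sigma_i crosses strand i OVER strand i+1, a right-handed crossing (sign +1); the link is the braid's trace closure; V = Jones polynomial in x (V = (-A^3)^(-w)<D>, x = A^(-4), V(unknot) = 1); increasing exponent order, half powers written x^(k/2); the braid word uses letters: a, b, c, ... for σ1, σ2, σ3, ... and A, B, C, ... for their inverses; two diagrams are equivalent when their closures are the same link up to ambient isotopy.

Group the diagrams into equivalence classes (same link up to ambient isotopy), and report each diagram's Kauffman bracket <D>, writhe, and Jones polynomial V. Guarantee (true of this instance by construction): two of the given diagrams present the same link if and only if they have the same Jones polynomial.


grouping into links: {D1, D2} | {D3}
V(D1) = x^-5 - 2x^-4 + 2x^-3 - 2x^-2 + 2x^-1 - 1 + x  (w -2, c 14, <D> = A^-10 - A^-6 + 2A^-2 - 2A^2 + 2A^6 - 2A^10 + A^14)
D2 (bracket A^-16 - A^-12 + 2A^-8 - 2A^-4 + 2 - 2A^4 + A^8; 12 crossings at w = -4): V = x^-5 - 2x^-4 + 2x^-3 - 2x^-2 + 2x^-1 - 1 + x
V(D3) = -x^-4 + x^-3 + x^-1  (w -6, c 12, <D> = A^-14 + A^-6 - A^-2)
key observation: 2 values of V(x) split the 3 diagrams


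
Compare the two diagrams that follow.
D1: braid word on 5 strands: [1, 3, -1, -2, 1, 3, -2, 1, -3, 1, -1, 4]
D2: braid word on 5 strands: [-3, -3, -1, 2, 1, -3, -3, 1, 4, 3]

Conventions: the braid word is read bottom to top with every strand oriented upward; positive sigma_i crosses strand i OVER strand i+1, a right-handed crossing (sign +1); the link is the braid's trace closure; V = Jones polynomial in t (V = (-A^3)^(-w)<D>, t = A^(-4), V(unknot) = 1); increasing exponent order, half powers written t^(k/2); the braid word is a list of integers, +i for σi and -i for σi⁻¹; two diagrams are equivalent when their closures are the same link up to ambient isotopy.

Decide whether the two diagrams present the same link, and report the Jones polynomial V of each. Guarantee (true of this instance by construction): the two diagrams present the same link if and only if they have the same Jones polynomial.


equivalent: no
V(D1) = t^-2 - t^-1 + 1 - t + t^2  (w +2, c 12, <D> = A^-2 - A^2 + A^6 - A^10 + A^14)
V(D2) = -t^-4 + t^-3 + t^-1  [10 crossings, <D> = A^4 + A^12 - A^16, w = 0]
key observation: 2 values of V(t) split the 2 diagrams


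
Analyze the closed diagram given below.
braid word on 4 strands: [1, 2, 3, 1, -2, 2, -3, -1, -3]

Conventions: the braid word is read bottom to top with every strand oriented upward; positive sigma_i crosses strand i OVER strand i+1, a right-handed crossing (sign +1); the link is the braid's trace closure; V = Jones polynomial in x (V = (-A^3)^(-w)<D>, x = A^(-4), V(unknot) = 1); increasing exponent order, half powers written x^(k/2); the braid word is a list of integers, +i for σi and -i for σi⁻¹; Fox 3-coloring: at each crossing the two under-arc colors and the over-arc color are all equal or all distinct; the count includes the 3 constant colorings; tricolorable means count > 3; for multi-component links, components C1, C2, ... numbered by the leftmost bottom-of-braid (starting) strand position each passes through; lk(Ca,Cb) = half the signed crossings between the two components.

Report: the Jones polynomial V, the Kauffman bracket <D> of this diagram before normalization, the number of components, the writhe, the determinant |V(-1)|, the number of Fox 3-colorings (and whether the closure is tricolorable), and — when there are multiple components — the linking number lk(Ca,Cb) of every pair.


V = 1
<D> = -A^3 (w = +1)
1 component over 9 crossings, w = +1
3 Fox colorings among 3^9, |V(-1)| = 1: not tricolorable
why: the word shrinks to σ1 σ2 σ3 σ1 σ3⁻¹ σ1⁻¹ σ3⁻¹ after cancelling


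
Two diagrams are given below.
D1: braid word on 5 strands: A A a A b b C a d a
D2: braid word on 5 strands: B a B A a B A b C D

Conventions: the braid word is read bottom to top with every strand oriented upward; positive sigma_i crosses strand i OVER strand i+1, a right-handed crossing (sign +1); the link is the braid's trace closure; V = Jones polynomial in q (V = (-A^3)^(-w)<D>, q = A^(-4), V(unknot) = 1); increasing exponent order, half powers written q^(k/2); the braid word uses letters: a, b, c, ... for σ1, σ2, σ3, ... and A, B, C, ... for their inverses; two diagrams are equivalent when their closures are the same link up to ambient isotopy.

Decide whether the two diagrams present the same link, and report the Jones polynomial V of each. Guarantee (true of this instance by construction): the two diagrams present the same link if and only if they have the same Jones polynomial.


same link: no
V(D1) = 1 + q + q^2 + q^3  [10 crossings, <D> = A^-6 + A^-2 + A^2 + A^6, w = +2]
V(D2) = q^-3 + q^-2 + q^-1 + 1  [10 crossings, <D> = A^-12 + A^-8 + A^-4 + 1, w = -4]
insight: V(q) takes 2 values over 2 diagrams, fixing the grouping


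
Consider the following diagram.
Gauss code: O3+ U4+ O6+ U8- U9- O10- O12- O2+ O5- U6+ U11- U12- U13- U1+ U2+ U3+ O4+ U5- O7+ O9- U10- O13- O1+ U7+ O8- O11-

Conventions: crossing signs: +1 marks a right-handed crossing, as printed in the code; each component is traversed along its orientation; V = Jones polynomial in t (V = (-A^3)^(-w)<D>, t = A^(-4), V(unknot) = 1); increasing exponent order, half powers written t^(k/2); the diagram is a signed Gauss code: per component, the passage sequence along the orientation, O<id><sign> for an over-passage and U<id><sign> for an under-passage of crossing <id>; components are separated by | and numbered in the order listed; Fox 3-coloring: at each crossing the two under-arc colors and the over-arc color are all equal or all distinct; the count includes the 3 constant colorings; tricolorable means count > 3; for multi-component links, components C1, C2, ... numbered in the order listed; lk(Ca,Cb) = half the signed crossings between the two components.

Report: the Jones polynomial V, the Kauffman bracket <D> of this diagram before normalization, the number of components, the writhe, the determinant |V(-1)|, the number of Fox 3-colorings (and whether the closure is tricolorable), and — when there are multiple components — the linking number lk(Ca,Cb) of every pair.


V(t) = t^-4 - t^-3 + t^-2 - 2t^-1 + 2 - t + t^2
bracket: -A^-11 + A^-7 - 2A^-3 + 2A - A^5 + A^9 - A^13, w = -1
1 component, writhe -1, over 13 crossings
det 9, colorings 9 of 3^13 — tricolorable
observation: the span of V is 6, forcing >= 6 crossings in any diagram


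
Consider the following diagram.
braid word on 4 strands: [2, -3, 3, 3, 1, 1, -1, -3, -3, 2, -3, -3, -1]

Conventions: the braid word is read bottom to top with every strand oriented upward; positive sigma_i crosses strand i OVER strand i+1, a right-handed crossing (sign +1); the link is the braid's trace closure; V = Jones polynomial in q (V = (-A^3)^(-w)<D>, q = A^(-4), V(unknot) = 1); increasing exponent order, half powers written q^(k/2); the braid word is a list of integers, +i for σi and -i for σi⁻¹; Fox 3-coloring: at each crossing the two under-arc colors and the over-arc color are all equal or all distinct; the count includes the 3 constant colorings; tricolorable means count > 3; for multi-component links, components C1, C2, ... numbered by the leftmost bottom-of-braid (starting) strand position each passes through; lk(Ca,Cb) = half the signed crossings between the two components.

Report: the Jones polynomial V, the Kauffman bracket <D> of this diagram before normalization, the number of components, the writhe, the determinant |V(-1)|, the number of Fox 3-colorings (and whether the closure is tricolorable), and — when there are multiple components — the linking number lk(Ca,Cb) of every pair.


V(q) = -q^-4 + q^-3 + q^-1
bracket: -A - A^9 + A^13, w = -1
1 component, writhe -1, over 13 crossings
det 3, colorings 9 of 3^13 — tricolorable
observation: free reduction leaves σ2 σ3 σ1 σ3⁻¹ σ3⁻¹ σ2 σ3⁻¹ σ3⁻¹ σ1⁻¹ of the original 13 letters


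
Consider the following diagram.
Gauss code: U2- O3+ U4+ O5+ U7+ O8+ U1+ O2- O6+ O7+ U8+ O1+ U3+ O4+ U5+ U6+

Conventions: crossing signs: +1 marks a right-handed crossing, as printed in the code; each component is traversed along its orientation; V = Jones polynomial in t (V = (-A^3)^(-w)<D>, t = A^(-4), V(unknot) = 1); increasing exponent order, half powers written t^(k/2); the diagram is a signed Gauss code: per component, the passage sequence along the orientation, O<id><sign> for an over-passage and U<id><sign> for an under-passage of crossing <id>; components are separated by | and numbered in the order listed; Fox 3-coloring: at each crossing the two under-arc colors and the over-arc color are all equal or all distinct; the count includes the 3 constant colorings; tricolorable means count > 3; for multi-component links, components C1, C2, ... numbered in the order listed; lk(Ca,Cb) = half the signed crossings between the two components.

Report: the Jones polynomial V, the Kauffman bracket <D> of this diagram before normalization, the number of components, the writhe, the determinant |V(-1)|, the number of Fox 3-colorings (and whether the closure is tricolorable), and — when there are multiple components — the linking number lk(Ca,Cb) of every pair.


Jones polynomial: V(t) = t^2 + 2t^4 - 2t^5 + t^6 - 2t^7 + t^8
<D> = A^-14 - 2A^-10 + A^-6 - 2A^-2 + 2A^2 + A^10; writhe +6
components 1, writhe +6 (8 crossings)
3-colorings: 27 of 3^8, det 9 — tricolorable
note: det 9 = |V(-1)|; divisible by 3, so tricolorable
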